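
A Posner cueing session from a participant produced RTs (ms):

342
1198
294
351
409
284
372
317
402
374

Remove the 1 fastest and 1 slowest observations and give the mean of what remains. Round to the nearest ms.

Sorted: 284, 294, 317, 342, 351, 372, 374, 402, 409, 1198
Drop lowest 1 (284) and highest 1 (1198)
Remaining (n=8): Σ = 2861, mean = 2861/8 = 357.625

358 ms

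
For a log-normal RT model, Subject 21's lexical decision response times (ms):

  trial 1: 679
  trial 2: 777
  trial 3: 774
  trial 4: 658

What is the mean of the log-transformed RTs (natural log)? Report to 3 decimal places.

ln(RT): 6.5206, 6.6554, 6.6516, 6.4892
Σ ln(RT) = 26.3168
Mean = 26.3168/4 = 6.57921

6.579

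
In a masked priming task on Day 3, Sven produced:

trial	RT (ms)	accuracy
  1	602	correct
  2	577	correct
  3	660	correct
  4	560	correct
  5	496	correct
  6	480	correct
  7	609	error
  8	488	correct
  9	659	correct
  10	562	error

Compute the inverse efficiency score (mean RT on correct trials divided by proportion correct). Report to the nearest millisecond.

Correct trials (n=8): 602, 577, 660, 560, 496, 480, 488, 659
Mean correct RT = 4522/8 = 565.2500 ms
Proportion correct = 8/10
IES = 565.2500 / (8/10) = 706.562 ms

707 ms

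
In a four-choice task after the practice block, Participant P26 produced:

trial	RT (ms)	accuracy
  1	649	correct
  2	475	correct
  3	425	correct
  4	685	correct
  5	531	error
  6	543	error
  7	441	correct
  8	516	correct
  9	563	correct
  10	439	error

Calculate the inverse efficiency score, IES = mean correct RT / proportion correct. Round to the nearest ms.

766 ms

Correct trials (n=7): 649, 475, 425, 685, 441, 516, 563
Mean correct RT = 3754/7 = 536.2857 ms
Proportion correct = 7/10
IES = 536.2857 / (7/10) = 766.122 ms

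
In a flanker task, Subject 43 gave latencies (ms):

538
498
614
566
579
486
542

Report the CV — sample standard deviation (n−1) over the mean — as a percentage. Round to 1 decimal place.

8.2%

n = 7, Σ = 3823, M = 546.1429
Σ(x−M)² = 12096.857; s = √(12096.857/6) = 44.9015
CV = 44.9015 / 546.1429 = 0.08222 = 8.222%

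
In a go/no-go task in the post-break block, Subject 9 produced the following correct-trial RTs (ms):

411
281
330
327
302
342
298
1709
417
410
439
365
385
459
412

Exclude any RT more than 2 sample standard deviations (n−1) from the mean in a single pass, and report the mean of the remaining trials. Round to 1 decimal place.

n = 15, ΣRT = 6887, M = 459.133
Σ(x−M)² = 1715897.73; s = √(1715897.73/14) = 350.092
Cutoffs: 459.133 ± 2·350.092 → [-241.0, 1159.3]
Outside: 1709 → excluded.
Retained (n=14): Σ = 5178, mean = 5178/14 = 369.857

369.9 ms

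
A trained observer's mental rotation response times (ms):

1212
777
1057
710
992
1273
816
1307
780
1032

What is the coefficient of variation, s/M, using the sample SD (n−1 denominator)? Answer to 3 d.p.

0.221

n = 10, Σ = 9956, M = 995.6000
Σ(x−M)² = 433950.400; s = √(433950.400/9) = 219.5830
CV = 219.5830 / 995.6000 = 0.22055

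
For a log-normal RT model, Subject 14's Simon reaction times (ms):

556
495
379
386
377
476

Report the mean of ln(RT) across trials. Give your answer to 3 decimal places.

6.086

ln(RT): 6.3208, 6.2046, 5.9375, 5.9558, 5.9322, 6.1654
Σ ln(RT) = 36.5164
Mean = 36.5164/6 = 6.08606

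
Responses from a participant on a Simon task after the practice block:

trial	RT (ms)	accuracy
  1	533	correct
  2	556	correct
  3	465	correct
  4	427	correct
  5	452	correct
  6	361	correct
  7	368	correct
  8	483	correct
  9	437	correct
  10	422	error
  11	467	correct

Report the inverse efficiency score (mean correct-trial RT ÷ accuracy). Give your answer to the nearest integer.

500 ms

Correct trials (n=10): 533, 556, 465, 427, 452, 361, 368, 483, 437, 467
Mean correct RT = 4549/10 = 454.9000 ms
Proportion correct = 10/11
IES = 454.9000 / (10/11) = 500.390 ms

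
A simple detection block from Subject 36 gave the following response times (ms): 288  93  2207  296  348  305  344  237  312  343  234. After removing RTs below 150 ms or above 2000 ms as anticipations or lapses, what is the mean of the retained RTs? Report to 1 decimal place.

300.8 ms

Excluded: 93, 2207
Retained (n=9): Σ = 2707
Mean = 2707/9 = 300.7778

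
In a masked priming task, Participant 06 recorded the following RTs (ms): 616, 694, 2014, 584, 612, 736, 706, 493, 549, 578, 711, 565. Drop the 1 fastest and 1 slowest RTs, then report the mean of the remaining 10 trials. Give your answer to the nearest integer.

Sorted: 493, 549, 565, 578, 584, 612, 616, 694, 706, 711, 736, 2014
Drop lowest 1 (493) and highest 1 (2014)
Remaining (n=10): Σ = 6351, mean = 6351/10 = 635.100

635 ms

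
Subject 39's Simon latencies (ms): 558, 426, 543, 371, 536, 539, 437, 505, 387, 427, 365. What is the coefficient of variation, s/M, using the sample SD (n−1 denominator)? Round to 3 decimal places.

0.161

n = 11, Σ = 5094, M = 463.0909
Σ(x−M)² = 55478.909; s = √(55478.909/10) = 74.4842
CV = 74.4842 / 463.0909 = 0.16084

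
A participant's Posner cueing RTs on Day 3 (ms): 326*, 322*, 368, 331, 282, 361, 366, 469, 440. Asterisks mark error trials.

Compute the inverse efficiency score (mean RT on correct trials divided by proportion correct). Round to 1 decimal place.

Correct trials (n=7): 368, 331, 282, 361, 366, 469, 440
Mean correct RT = 2617/7 = 373.8571 ms
Proportion correct = 7/9
IES = 373.8571 / (7/9) = 480.673 ms

480.7 ms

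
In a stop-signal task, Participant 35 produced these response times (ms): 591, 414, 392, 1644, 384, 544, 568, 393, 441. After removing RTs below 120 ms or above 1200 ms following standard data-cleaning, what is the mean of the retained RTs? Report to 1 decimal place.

Excluded: 1644
Retained (n=8): Σ = 3727
Mean = 3727/8 = 465.8750

465.9 ms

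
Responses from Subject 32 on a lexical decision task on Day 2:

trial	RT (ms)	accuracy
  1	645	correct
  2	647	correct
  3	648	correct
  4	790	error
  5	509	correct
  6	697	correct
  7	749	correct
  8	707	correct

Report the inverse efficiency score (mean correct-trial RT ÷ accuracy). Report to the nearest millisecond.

Correct trials (n=7): 645, 647, 648, 509, 697, 749, 707
Mean correct RT = 4602/7 = 657.4286 ms
Proportion correct = 7/8
IES = 657.4286 / (7/8) = 751.347 ms

751 ms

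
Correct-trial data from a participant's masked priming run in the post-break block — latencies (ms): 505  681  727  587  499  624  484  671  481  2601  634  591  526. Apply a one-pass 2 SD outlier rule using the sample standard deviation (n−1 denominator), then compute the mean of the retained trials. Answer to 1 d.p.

n = 13, ΣRT = 9611, M = 739.308
Σ(x−M)² = 3833746.77; s = √(3833746.77/12) = 565.225
Cutoffs: 739.308 ± 2·565.225 → [-391.1, 1869.8]
Outside: 2601 → excluded.
Retained (n=12): Σ = 7010, mean = 7010/12 = 584.167

584.2 ms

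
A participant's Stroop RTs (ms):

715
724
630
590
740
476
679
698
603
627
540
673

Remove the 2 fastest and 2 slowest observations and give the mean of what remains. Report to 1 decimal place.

Sorted: 476, 540, 590, 603, 627, 630, 673, 679, 698, 715, 724, 740
Drop lowest 2 (476, 540) and highest 2 (724, 740)
Remaining (n=8): Σ = 5215, mean = 5215/8 = 651.875

651.9 ms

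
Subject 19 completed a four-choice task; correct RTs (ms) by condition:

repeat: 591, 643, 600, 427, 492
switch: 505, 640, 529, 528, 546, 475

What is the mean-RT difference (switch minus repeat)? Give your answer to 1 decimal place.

-13.4 ms

M(repeat) = 2753/5 = 550.600
M(switch) = 3223/6 = 537.167
Difference = 537.167 − 550.600 = -13.433 ms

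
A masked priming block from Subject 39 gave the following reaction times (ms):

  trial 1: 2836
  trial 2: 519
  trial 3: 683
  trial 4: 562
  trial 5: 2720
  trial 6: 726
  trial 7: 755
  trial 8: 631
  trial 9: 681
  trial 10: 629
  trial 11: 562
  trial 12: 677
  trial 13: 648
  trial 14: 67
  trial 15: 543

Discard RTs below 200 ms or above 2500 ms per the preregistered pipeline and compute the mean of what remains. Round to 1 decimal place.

634.7 ms

Excluded: 67, 2720, 2836
Retained (n=12): Σ = 7616
Mean = 7616/12 = 634.6667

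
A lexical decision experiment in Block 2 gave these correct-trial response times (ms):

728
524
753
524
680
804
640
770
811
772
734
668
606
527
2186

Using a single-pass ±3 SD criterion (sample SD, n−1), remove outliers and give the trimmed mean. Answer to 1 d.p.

681.5 ms

n = 15, ΣRT = 11727, M = 781.800
Σ(x−M)² = 2251538.40; s = √(2251538.40/14) = 401.029
Cutoffs: 781.800 ± 3·401.029 → [-421.3, 1984.9]
Outside: 2186 → excluded.
Retained (n=14): Σ = 9541, mean = 9541/14 = 681.500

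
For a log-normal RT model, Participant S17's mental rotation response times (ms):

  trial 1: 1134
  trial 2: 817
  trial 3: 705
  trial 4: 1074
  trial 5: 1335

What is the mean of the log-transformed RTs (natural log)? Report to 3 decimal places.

ln(RT): 7.0335, 6.7056, 6.5582, 6.9791, 7.1967
Σ ln(RT) = 34.4732
Mean = 34.4732/5 = 6.89464

6.895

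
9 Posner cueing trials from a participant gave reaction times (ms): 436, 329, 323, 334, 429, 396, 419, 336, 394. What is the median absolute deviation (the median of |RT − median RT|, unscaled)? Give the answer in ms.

42 ms

Sorted: 323, 329, 334, 336, 394, 396, 419, 429, 436 → median = 394
|x − 394|: 42, 65, 71, 60, 35, 2, 25, 58, 0
Sorted deviations: 0, 2, 25, 35, 42, 58, 60, 65, 71 → MAD = 42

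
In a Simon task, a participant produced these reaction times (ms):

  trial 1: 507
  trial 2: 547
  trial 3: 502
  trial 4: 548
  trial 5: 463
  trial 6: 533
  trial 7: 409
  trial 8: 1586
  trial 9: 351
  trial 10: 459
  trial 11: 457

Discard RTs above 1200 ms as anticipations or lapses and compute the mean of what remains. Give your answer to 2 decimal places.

Excluded: 1586
Retained (n=10): Σ = 4776
Mean = 4776/10 = 477.6000

477.60 ms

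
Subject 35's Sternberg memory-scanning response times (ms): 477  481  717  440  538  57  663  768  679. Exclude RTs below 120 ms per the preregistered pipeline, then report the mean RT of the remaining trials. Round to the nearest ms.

595 ms

Excluded: 57
Retained (n=8): Σ = 4763
Mean = 4763/8 = 595.3750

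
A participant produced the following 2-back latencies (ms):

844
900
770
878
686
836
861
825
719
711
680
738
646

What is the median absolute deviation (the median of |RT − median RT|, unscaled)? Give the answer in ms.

Sorted: 646, 680, 686, 711, 719, 738, 770, 825, 836, 844, 861, 878, 900 → median = 770
|x − 770|: 74, 130, 0, 108, 84, 66, 91, 55, 51, 59, 90, 32, 124
Sorted deviations: 0, 32, 51, 55, 59, 66, 74, 84, 90, 91, 108, 124, 130 → MAD = 74

74 ms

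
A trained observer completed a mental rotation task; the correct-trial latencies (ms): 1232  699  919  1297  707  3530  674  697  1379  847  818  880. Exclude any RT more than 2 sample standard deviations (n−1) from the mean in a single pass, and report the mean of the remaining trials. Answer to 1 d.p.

922.6 ms

n = 12, ΣRT = 13679, M = 1139.917
Σ(x−M)² = 6903682.92; s = √(6903682.92/11) = 792.217
Cutoffs: 1139.917 ± 2·792.217 → [-444.5, 2724.4]
Outside: 3530 → excluded.
Retained (n=11): Σ = 10149, mean = 10149/11 = 922.636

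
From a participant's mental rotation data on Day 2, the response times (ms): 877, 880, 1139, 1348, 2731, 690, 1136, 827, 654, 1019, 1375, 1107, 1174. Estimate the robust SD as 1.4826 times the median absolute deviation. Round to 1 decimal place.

Sorted: 654, 690, 827, 877, 880, 1019, 1107, 1136, 1139, 1174, 1348, 1375, 2731 → median = 1107
|x − 1107| sorted: 0, 29, 32, 67, 88, 227, 230, 241, 268, 280, 417, 453, 1624 → MAD = 230
Robust SD ≈ 1.4826 × 230 = 340.998

341.0 ms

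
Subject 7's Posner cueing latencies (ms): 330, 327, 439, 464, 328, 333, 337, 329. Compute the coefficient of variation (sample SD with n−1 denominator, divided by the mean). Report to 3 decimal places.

0.156

n = 8, Σ = 2887, M = 360.8750
Σ(x−M)² = 22282.875; s = √(22282.875/7) = 56.4205
CV = 56.4205 / 360.8750 = 0.15634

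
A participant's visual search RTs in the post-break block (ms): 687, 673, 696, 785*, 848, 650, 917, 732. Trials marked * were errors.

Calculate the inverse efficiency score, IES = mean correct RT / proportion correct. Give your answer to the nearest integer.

Correct trials (n=7): 687, 673, 696, 848, 650, 917, 732
Mean correct RT = 5203/7 = 743.2857 ms
Proportion correct = 7/8
IES = 743.2857 / (7/8) = 849.469 ms

849 ms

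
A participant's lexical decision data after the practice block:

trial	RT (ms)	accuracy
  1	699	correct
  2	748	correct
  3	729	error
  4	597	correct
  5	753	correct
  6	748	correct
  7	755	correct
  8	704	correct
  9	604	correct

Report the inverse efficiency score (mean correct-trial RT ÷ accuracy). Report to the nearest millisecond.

Correct trials (n=8): 699, 748, 597, 753, 748, 755, 704, 604
Mean correct RT = 5608/8 = 701.0000 ms
Proportion correct = 8/9
IES = 701.0000 / (8/9) = 788.625 ms

789 ms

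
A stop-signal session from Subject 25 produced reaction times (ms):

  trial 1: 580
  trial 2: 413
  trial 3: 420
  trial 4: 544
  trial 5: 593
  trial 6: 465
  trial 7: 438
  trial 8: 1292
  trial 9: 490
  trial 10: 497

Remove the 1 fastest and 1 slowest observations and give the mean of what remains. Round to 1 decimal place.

Sorted: 413, 420, 438, 465, 490, 497, 544, 580, 593, 1292
Drop lowest 1 (413) and highest 1 (1292)
Remaining (n=8): Σ = 4027, mean = 4027/8 = 503.375

503.4 ms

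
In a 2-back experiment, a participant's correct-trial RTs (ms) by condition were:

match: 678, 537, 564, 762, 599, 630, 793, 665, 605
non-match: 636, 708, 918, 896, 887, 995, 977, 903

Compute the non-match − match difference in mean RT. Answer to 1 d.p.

M(match) = 5833/9 = 648.111
M(non-match) = 6920/8 = 865.000
Difference = 865.000 − 648.111 = 216.889 ms

216.9 ms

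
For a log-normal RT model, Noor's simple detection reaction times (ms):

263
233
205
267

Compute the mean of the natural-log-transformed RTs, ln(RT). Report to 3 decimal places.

5.483

ln(RT): 5.5722, 5.4510, 5.3230, 5.5872
Σ ln(RT) = 21.9335
Mean = 21.9335/4 = 5.48336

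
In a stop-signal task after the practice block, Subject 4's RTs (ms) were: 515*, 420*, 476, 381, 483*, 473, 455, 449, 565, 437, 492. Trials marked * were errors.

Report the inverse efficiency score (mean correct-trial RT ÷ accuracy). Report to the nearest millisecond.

Correct trials (n=8): 476, 381, 473, 455, 449, 565, 437, 492
Mean correct RT = 3728/8 = 466.0000 ms
Proportion correct = 8/11
IES = 466.0000 / (8/11) = 640.750 ms

641 ms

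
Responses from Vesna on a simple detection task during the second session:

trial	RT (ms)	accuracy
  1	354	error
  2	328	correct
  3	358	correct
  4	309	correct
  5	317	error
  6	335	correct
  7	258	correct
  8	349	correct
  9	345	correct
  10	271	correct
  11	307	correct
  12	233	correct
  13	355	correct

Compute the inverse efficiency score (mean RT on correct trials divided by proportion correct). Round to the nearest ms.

370 ms

Correct trials (n=11): 328, 358, 309, 335, 258, 349, 345, 271, 307, 233, 355
Mean correct RT = 3448/11 = 313.4545 ms
Proportion correct = 11/13
IES = 313.4545 / (11/13) = 370.446 ms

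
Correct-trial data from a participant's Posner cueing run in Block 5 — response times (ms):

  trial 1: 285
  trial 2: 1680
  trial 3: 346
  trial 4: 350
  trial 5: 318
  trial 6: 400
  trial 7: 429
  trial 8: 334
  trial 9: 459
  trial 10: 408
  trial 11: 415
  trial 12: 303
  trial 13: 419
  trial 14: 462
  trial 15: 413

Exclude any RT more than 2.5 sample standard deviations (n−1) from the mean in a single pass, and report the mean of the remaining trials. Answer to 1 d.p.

n = 15, ΣRT = 7021, M = 468.067
Σ(x−M)² = 1617018.93; s = √(1617018.93/14) = 339.855
Cutoffs: 468.067 ± 2.5·339.855 → [-381.6, 1317.7]
Outside: 1680 → excluded.
Retained (n=14): Σ = 5341, mean = 5341/14 = 381.500

381.5 ms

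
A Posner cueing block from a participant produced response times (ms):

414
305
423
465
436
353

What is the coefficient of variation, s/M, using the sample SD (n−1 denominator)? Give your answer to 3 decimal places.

n = 6, Σ = 2396, M = 399.3333
Σ(x−M)² = 17477.333; s = √(17477.333/5) = 59.1225
CV = 59.1225 / 399.3333 = 0.14805

0.148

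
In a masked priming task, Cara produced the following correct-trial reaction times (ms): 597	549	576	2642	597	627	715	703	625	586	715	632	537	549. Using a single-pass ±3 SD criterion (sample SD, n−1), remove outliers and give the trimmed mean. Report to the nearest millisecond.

616 ms

n = 14, ΣRT = 10650, M = 760.714
Σ(x−M)² = 3857554.86; s = √(3857554.86/13) = 544.734
Cutoffs: 760.714 ± 3·544.734 → [-873.5, 2394.9]
Outside: 2642 → excluded.
Retained (n=13): Σ = 8008, mean = 8008/13 = 616.000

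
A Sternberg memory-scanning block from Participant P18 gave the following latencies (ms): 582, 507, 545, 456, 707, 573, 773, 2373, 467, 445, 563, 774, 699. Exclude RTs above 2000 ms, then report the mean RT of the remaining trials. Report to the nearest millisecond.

Excluded: 2373
Retained (n=12): Σ = 7091
Mean = 7091/12 = 590.9167

591 ms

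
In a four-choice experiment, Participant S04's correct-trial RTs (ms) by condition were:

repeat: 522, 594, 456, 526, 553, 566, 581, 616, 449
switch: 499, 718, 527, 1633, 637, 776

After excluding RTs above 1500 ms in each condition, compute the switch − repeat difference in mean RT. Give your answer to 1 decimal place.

switch: exclude 1633
M(repeat) = 4863/9 = 540.333
M(switch) = 3157/5 = 631.400
Difference = 631.400 − 540.333 = 91.067 ms

91.1 ms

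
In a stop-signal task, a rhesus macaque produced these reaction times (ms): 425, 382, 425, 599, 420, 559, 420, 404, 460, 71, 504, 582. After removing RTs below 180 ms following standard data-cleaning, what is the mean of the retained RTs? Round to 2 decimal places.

470.91 ms

Excluded: 71
Retained (n=11): Σ = 5180
Mean = 5180/11 = 470.9091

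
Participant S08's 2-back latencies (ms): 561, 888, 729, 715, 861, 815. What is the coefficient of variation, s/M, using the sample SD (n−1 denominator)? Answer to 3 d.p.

0.158

n = 6, Σ = 4569, M = 761.5000
Σ(x−M)² = 72183.500; s = √(72183.500/5) = 120.1528
CV = 120.1528 / 761.5000 = 0.15778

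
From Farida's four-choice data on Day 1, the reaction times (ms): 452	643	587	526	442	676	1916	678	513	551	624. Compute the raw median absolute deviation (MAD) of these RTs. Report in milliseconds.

74 ms

Sorted: 442, 452, 513, 526, 551, 587, 624, 643, 676, 678, 1916 → median = 587
|x − 587|: 135, 56, 0, 61, 145, 89, 1329, 91, 74, 36, 37
Sorted deviations: 0, 36, 37, 56, 61, 74, 89, 91, 135, 145, 1329 → MAD = 74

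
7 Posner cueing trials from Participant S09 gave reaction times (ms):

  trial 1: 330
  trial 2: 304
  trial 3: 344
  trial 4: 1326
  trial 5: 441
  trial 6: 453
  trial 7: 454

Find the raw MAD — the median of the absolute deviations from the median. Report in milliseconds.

Sorted: 304, 330, 344, 441, 453, 454, 1326 → median = 441
|x − 441|: 111, 137, 97, 885, 0, 12, 13
Sorted deviations: 0, 12, 13, 97, 111, 137, 885 → MAD = 97

97 ms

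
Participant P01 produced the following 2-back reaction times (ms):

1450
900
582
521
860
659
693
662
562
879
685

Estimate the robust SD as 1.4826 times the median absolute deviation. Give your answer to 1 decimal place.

182.4 ms

Sorted: 521, 562, 582, 659, 662, 685, 693, 860, 879, 900, 1450 → median = 685
|x − 685| sorted: 0, 8, 23, 26, 103, 123, 164, 175, 194, 215, 765 → MAD = 123
Robust SD ≈ 1.4826 × 123 = 182.360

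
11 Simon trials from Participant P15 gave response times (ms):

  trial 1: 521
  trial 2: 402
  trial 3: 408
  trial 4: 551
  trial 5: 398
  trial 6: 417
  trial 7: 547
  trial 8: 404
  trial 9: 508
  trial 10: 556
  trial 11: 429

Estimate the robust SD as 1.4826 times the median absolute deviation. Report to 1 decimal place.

Sorted: 398, 402, 404, 408, 417, 429, 508, 521, 547, 551, 556 → median = 429
|x − 429| sorted: 0, 12, 21, 25, 27, 31, 79, 92, 118, 122, 127 → MAD = 31
Robust SD ≈ 1.4826 × 31 = 45.961

46.0 ms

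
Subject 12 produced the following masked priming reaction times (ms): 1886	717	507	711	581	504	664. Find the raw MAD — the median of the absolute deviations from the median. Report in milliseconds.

Sorted: 504, 507, 581, 664, 711, 717, 1886 → median = 664
|x − 664|: 1222, 53, 157, 47, 83, 160, 0
Sorted deviations: 0, 47, 53, 83, 157, 160, 1222 → MAD = 83

83 ms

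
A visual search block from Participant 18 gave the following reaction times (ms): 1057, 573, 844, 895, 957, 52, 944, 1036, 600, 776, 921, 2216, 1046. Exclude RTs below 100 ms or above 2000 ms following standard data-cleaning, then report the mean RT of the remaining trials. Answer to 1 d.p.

877.2 ms

Excluded: 52, 2216
Retained (n=11): Σ = 9649
Mean = 9649/11 = 877.1818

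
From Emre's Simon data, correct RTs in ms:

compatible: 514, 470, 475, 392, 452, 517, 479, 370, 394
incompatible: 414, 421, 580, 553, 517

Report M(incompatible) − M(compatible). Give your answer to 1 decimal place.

M(compatible) = 4063/9 = 451.444
M(incompatible) = 2485/5 = 497.000
Difference = 497.000 − 451.444 = 45.556 ms

45.6 ms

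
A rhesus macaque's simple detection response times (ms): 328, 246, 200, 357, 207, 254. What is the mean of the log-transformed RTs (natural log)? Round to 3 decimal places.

ln(RT): 5.7930, 5.5053, 5.2983, 5.8777, 5.3327, 5.5373
Σ ln(RT) = 33.3445
Mean = 33.3445/6 = 5.55741

5.557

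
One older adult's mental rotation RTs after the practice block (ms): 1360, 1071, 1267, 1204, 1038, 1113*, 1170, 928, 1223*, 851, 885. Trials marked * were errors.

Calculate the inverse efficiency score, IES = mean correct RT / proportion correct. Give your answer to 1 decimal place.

1327.3 ms

Correct trials (n=9): 1360, 1071, 1267, 1204, 1038, 1170, 928, 851, 885
Mean correct RT = 9774/9 = 1086.0000 ms
Proportion correct = 9/11
IES = 1086.0000 / (9/11) = 1327.333 ms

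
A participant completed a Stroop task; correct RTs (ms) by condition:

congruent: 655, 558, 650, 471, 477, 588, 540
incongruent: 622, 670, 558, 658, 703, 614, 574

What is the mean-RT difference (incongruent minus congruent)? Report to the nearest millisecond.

66 ms

M(congruent) = 3939/7 = 562.714
M(incongruent) = 4399/7 = 628.429
Difference = 628.429 − 562.714 = 65.714 ms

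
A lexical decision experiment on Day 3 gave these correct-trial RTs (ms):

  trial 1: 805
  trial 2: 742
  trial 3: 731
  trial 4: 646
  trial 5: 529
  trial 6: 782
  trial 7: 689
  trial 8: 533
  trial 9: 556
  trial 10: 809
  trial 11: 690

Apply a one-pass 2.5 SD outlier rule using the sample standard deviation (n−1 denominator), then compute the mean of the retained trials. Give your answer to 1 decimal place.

n = 11, ΣRT = 7512, M = 682.909
Σ(x−M)² = 110144.91; s = √(110144.91/10) = 104.950
Cutoffs: 682.909 ± 2.5·104.950 → [420.5, 945.3]
No RTs fall outside the cutoffs; all 11 retained. Mean = 7512/11 = 682.909

682.9 ms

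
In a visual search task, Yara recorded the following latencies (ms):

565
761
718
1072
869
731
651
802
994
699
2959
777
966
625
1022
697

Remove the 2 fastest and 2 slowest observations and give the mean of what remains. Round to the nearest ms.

807 ms

Sorted: 565, 625, 651, 697, 699, 718, 731, 761, 777, 802, 869, 966, 994, 1022, 1072, 2959
Drop lowest 2 (565, 625) and highest 2 (1072, 2959)
Remaining (n=12): Σ = 9687, mean = 9687/12 = 807.250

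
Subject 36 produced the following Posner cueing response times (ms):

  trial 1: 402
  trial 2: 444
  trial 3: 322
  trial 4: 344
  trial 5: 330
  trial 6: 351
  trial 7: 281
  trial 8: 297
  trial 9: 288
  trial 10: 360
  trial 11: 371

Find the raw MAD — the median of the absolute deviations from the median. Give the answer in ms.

Sorted: 281, 288, 297, 322, 330, 344, 351, 360, 371, 402, 444 → median = 344
|x − 344|: 58, 100, 22, 0, 14, 7, 63, 47, 56, 16, 27
Sorted deviations: 0, 7, 14, 16, 22, 27, 47, 56, 58, 63, 100 → MAD = 27

27 ms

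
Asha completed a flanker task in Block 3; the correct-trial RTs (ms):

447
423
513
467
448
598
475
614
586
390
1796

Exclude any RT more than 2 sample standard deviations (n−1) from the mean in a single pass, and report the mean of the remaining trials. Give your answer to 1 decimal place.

n = 11, ΣRT = 6757, M = 614.273
Σ(x−M)² = 1591396.18; s = √(1591396.18/10) = 398.923
Cutoffs: 614.273 ± 2·398.923 → [-183.6, 1412.1]
Outside: 1796 → excluded.
Retained (n=10): Σ = 4961, mean = 4961/10 = 496.100

496.1 ms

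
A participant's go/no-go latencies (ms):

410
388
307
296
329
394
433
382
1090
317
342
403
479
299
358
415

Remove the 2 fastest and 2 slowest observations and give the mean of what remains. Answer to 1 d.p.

Sorted: 296, 299, 307, 317, 329, 342, 358, 382, 388, 394, 403, 410, 415, 433, 479, 1090
Drop lowest 2 (296, 299) and highest 2 (479, 1090)
Remaining (n=12): Σ = 4478, mean = 4478/12 = 373.167

373.2 ms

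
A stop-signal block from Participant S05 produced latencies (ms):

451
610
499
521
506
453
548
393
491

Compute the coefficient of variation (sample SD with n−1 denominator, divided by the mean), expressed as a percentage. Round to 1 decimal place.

n = 9, Σ = 4472, M = 496.8889
Σ(x−M)² = 30934.889; s = √(30934.889/8) = 62.1841
CV = 62.1841 / 496.8889 = 0.12515 = 12.515%

12.5%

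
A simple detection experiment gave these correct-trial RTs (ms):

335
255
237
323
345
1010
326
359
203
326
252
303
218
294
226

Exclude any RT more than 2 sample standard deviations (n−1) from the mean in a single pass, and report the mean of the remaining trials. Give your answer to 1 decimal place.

n = 15, ΣRT = 5012, M = 334.133
Σ(x−M)² = 525187.73; s = √(525187.73/14) = 193.684
Cutoffs: 334.133 ± 2·193.684 → [-53.2, 721.5]
Outside: 1010 → excluded.
Retained (n=14): Σ = 4002, mean = 4002/14 = 285.857

285.9 ms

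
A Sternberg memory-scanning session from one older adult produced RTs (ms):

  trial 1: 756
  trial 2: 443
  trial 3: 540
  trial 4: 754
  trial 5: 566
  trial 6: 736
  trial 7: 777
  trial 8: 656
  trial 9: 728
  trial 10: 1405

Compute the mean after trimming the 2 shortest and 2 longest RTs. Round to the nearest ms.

Sorted: 443, 540, 566, 656, 728, 736, 754, 756, 777, 1405
Drop lowest 2 (443, 540) and highest 2 (777, 1405)
Remaining (n=6): Σ = 4196, mean = 4196/6 = 699.333

699 ms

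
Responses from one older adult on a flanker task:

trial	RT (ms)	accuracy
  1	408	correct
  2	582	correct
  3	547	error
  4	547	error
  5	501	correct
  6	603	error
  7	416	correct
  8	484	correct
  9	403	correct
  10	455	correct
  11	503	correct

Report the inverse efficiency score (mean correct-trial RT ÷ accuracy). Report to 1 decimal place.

Correct trials (n=8): 408, 582, 501, 416, 484, 403, 455, 503
Mean correct RT = 3752/8 = 469.0000 ms
Proportion correct = 8/11
IES = 469.0000 / (8/11) = 644.875 ms

644.9 ms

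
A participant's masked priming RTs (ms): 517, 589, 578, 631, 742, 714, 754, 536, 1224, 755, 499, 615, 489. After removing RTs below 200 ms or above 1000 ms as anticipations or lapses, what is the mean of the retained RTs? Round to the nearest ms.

618 ms

Excluded: 1224
Retained (n=12): Σ = 7419
Mean = 7419/12 = 618.2500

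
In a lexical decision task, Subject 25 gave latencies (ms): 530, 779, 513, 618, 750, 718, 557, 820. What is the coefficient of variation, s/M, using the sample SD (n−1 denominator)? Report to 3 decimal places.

n = 8, Σ = 5285, M = 660.6250
Σ(x−M)² = 102103.875; s = √(102103.875/7) = 120.7736
CV = 120.7736 / 660.6250 = 0.18282

0.183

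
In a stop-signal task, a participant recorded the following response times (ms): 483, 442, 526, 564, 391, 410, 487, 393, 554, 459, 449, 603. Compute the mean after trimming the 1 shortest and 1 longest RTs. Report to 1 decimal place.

476.7 ms

Sorted: 391, 393, 410, 442, 449, 459, 483, 487, 526, 554, 564, 603
Drop lowest 1 (391) and highest 1 (603)
Remaining (n=10): Σ = 4767, mean = 4767/10 = 476.700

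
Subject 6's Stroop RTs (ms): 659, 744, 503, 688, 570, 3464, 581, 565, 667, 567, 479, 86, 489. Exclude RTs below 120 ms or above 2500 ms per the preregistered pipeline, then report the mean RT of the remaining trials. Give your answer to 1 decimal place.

Excluded: 86, 3464
Retained (n=11): Σ = 6512
Mean = 6512/11 = 592.0000

592.0 ms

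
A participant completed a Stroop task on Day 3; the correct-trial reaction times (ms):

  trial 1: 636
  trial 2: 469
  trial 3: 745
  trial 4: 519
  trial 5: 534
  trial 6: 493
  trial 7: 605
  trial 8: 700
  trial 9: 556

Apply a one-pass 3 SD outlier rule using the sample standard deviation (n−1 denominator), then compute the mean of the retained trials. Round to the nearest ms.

n = 9, ΣRT = 5257, M = 584.111
Σ(x−M)² = 71536.89; s = √(71536.89/8) = 94.563
Cutoffs: 584.111 ± 3·94.563 → [300.4, 867.8]
No RTs fall outside the cutoffs; all 9 retained. Mean = 5257/9 = 584.111

584 ms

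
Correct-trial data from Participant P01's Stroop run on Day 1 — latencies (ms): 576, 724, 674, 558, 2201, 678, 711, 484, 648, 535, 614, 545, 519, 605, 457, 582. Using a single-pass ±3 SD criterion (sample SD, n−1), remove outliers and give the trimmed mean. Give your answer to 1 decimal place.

594.0 ms

n = 16, ΣRT = 11111, M = 694.438
Σ(x−M)² = 2512667.94; s = √(2512667.94/15) = 409.281
Cutoffs: 694.438 ± 3·409.281 → [-533.4, 1922.3]
Outside: 2201 → excluded.
Retained (n=15): Σ = 8910, mean = 8910/15 = 594.000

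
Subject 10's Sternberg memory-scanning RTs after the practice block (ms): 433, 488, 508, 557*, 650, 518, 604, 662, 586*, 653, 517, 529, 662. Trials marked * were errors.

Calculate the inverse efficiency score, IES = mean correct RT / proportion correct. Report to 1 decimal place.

668.7 ms

Correct trials (n=11): 433, 488, 508, 650, 518, 604, 662, 653, 517, 529, 662
Mean correct RT = 6224/11 = 565.8182 ms
Proportion correct = 11/13
IES = 565.8182 / (11/13) = 668.694 ms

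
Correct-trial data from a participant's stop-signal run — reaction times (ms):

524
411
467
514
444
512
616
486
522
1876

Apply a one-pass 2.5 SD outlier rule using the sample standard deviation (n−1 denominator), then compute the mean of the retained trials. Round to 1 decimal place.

n = 10, ΣRT = 6372, M = 637.200
Σ(x−M)² = 1732335.60; s = √(1732335.60/9) = 438.727
Cutoffs: 637.200 ± 2.5·438.727 → [-459.6, 1734.0]
Outside: 1876 → excluded.
Retained (n=9): Σ = 4496, mean = 4496/9 = 499.556

499.6 ms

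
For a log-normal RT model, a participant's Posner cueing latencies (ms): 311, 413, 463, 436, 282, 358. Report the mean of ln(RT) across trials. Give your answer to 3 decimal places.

ln(RT): 5.7398, 6.0234, 6.1377, 6.0776, 5.6419, 5.8805
Σ ln(RT) = 35.5010
Mean = 35.5010/6 = 5.91684

5.917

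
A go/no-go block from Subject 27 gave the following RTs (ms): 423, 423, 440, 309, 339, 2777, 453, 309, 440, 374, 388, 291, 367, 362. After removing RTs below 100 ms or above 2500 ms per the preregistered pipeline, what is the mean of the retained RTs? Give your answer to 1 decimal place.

378.3 ms

Excluded: 2777
Retained (n=13): Σ = 4918
Mean = 4918/13 = 378.3077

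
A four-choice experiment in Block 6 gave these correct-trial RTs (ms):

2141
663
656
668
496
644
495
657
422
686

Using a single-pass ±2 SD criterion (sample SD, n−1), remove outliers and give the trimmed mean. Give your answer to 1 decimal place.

598.6 ms

n = 10, ΣRT = 7528, M = 752.800
Σ(x−M)² = 2219037.60; s = √(2219037.60/9) = 496.548
Cutoffs: 752.800 ± 2·496.548 → [-240.3, 1745.9]
Outside: 2141 → excluded.
Retained (n=9): Σ = 5387, mean = 5387/9 = 598.556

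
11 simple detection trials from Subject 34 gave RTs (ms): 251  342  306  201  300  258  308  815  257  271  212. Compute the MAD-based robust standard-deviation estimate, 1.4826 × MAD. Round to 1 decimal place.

51.9 ms

Sorted: 201, 212, 251, 257, 258, 271, 300, 306, 308, 342, 815 → median = 271
|x − 271| sorted: 0, 13, 14, 20, 29, 35, 37, 59, 70, 71, 544 → MAD = 35
Robust SD ≈ 1.4826 × 35 = 51.891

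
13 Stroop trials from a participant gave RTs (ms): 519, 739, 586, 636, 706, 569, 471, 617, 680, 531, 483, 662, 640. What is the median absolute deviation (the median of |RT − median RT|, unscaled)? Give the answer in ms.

63 ms

Sorted: 471, 483, 519, 531, 569, 586, 617, 636, 640, 662, 680, 706, 739 → median = 617
|x − 617|: 98, 122, 31, 19, 89, 48, 146, 0, 63, 86, 134, 45, 23
Sorted deviations: 0, 19, 23, 31, 45, 48, 63, 86, 89, 98, 122, 134, 146 → MAD = 63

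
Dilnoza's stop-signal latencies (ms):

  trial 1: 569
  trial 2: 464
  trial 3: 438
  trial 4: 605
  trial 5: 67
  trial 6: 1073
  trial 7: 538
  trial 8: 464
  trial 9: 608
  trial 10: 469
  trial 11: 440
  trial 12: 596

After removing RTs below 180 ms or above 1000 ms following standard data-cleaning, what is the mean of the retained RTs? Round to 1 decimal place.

519.1 ms

Excluded: 67, 1073
Retained (n=10): Σ = 5191
Mean = 5191/10 = 519.1000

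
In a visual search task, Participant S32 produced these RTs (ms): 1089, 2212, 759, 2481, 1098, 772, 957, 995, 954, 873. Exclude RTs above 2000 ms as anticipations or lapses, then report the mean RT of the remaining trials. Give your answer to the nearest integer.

Excluded: 2212, 2481
Retained (n=8): Σ = 7497
Mean = 7497/8 = 937.1250

937 ms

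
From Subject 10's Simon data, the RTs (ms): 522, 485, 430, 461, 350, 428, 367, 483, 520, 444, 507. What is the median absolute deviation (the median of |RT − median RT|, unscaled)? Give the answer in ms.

Sorted: 350, 367, 428, 430, 444, 461, 483, 485, 507, 520, 522 → median = 461
|x − 461|: 61, 24, 31, 0, 111, 33, 94, 22, 59, 17, 46
Sorted deviations: 0, 17, 22, 24, 31, 33, 46, 59, 61, 94, 111 → MAD = 33

33 ms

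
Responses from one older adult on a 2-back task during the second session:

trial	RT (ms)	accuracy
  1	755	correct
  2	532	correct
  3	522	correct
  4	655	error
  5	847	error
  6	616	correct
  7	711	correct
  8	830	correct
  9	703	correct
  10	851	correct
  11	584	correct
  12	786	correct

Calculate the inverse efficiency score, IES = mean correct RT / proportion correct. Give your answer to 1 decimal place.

826.8 ms

Correct trials (n=10): 755, 532, 522, 616, 711, 830, 703, 851, 584, 786
Mean correct RT = 6890/10 = 689.0000 ms
Proportion correct = 10/12
IES = 689.0000 / (10/12) = 826.800 ms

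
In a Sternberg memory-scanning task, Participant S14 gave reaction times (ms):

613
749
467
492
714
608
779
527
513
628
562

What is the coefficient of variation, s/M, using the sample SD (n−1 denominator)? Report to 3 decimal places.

0.175

n = 11, Σ = 6652, M = 604.7273
Σ(x−M)² = 111704.182; s = √(111704.182/10) = 105.6902
CV = 105.6902 / 604.7273 = 0.17477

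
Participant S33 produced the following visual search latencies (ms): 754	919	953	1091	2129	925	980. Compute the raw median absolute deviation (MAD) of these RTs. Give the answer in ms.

34 ms

Sorted: 754, 919, 925, 953, 980, 1091, 2129 → median = 953
|x − 953|: 199, 34, 0, 138, 1176, 28, 27
Sorted deviations: 0, 27, 28, 34, 138, 199, 1176 → MAD = 34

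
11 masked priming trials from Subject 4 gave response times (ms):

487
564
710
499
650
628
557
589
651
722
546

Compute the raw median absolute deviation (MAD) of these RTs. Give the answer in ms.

61 ms

Sorted: 487, 499, 546, 557, 564, 589, 628, 650, 651, 710, 722 → median = 589
|x − 589|: 102, 25, 121, 90, 61, 39, 32, 0, 62, 133, 43
Sorted deviations: 0, 25, 32, 39, 43, 61, 62, 90, 102, 121, 133 → MAD = 61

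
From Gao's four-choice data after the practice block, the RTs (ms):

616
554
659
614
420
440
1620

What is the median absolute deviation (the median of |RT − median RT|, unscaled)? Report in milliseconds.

60 ms

Sorted: 420, 440, 554, 614, 616, 659, 1620 → median = 614
|x − 614|: 2, 60, 45, 0, 194, 174, 1006
Sorted deviations: 0, 2, 45, 60, 174, 194, 1006 → MAD = 60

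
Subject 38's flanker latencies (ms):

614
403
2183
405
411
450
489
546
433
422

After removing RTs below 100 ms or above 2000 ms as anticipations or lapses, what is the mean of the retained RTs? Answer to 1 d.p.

463.7 ms

Excluded: 2183
Retained (n=9): Σ = 4173
Mean = 4173/9 = 463.6667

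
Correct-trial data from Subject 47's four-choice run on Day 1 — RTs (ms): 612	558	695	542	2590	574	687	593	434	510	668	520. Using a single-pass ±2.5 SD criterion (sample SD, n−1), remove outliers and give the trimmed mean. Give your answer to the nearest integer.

n = 12, ΣRT = 8983, M = 748.583
Σ(x−M)² = 3764446.92; s = √(3764446.92/11) = 584.998
Cutoffs: 748.583 ± 2.5·584.998 → [-713.9, 2211.1]
Outside: 2590 → excluded.
Retained (n=11): Σ = 6393, mean = 6393/11 = 581.182

581 ms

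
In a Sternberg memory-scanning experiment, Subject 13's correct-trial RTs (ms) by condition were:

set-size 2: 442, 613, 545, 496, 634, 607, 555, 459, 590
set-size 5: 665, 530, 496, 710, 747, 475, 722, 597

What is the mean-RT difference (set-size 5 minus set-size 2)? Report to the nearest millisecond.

M(set-size 2) = 4941/9 = 549.000
M(set-size 5) = 4942/8 = 617.750
Difference = 617.750 − 549.000 = 68.750 ms

69 ms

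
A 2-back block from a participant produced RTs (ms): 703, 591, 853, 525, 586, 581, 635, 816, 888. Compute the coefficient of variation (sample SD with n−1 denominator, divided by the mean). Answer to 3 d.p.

0.196

n = 9, Σ = 6178, M = 686.4444
Σ(x−M)² = 144452.222; s = √(144452.222/8) = 134.3746
CV = 134.3746 / 686.4444 = 0.19575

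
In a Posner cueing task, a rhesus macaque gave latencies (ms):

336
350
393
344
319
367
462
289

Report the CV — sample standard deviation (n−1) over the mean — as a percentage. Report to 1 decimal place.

n = 8, Σ = 2860, M = 357.5000
Σ(x−M)² = 19146.000; s = √(19146.000/7) = 52.2986
CV = 52.2986 / 357.5000 = 0.14629 = 14.629%

14.6%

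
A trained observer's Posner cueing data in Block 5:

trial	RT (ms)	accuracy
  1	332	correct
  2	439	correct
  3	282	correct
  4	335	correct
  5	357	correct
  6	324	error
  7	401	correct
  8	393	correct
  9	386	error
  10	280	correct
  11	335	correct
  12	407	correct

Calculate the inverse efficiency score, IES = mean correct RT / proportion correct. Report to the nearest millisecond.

427 ms

Correct trials (n=10): 332, 439, 282, 335, 357, 401, 393, 280, 335, 407
Mean correct RT = 3561/10 = 356.1000 ms
Proportion correct = 10/12
IES = 356.1000 / (10/12) = 427.320 ms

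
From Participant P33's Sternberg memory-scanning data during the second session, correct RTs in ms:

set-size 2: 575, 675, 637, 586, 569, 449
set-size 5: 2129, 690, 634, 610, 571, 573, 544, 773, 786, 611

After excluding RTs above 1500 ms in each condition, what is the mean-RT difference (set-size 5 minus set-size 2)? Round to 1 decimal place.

set-size 5: exclude 2129
M(set-size 2) = 3491/6 = 581.833
M(set-size 5) = 5792/9 = 643.556
Difference = 643.556 − 581.833 = 61.722 ms

61.7 ms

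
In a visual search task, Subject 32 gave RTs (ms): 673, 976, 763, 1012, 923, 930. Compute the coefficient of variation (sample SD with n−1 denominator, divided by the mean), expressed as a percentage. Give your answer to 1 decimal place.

15.0%

n = 6, Σ = 5277, M = 879.5000
Σ(x−M)² = 87525.500; s = √(87525.500/5) = 132.3068
CV = 132.3068 / 879.5000 = 0.15043 = 15.043%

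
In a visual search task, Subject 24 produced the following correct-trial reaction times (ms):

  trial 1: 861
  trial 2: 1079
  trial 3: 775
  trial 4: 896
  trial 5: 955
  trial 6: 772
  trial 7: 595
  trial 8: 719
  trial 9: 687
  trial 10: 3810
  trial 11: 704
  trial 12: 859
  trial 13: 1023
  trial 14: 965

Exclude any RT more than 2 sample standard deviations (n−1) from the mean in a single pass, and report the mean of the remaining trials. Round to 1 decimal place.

n = 14, ΣRT = 14700, M = 1050.000
Σ(x−M)² = 8452318.00; s = √(8452318.00/13) = 806.336
Cutoffs: 1050.000 ± 2·806.336 → [-562.7, 2662.7]
Outside: 3810 → excluded.
Retained (n=13): Σ = 10890, mean = 10890/13 = 837.692

837.7 ms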